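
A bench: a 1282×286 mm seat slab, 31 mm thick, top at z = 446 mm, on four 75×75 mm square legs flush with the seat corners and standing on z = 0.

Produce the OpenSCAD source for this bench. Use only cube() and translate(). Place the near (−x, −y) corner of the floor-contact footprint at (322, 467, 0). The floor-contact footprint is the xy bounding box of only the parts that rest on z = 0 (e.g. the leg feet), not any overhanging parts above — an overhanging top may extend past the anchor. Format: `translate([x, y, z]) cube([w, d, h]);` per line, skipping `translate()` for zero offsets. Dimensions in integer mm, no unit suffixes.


translate([322, 467, 415]) cube([1282, 286, 31]);
translate([322, 467, 0]) cube([75, 75, 415]);
translate([322, 678, 0]) cube([75, 75, 415]);
translate([1529, 467, 0]) cube([75, 75, 415]);
translate([1529, 678, 0]) cube([75, 75, 415]);


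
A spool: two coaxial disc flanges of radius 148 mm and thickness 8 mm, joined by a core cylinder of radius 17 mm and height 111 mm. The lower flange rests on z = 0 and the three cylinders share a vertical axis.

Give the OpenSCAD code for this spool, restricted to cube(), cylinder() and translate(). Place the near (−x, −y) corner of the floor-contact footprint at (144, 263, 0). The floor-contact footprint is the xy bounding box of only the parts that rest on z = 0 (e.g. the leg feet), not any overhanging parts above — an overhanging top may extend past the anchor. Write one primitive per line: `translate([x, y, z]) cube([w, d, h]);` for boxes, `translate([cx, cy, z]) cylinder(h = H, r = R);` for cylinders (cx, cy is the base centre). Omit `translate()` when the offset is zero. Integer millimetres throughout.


translate([292, 411, 0]) cylinder(h = 8, r = 148);
translate([292, 411, 8]) cylinder(h = 111, r = 17);
translate([292, 411, 119]) cylinder(h = 8, r = 148);


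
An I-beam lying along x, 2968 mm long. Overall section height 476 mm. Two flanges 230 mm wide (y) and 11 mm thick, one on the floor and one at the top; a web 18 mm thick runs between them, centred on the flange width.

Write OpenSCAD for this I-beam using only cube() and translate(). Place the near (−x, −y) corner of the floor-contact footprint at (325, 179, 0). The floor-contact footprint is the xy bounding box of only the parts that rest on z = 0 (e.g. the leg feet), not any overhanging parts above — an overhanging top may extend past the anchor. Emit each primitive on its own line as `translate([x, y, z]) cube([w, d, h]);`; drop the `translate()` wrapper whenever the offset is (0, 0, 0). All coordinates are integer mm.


translate([325, 179, 0]) cube([2968, 230, 11]);
translate([325, 285, 11]) cube([2968, 18, 454]);
translate([325, 179, 465]) cube([2968, 230, 11]);


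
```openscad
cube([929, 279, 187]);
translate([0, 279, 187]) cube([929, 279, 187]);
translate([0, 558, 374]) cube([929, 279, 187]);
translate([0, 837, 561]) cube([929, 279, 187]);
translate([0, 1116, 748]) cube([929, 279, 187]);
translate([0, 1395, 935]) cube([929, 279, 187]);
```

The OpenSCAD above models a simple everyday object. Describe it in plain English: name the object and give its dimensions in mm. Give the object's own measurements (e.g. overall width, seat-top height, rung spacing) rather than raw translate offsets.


A straight staircase of 6 solid steps. Each step is 929 mm wide (x), 279 mm deep (y, the going) and 187 mm tall (the rise). The first step rests on the floor; each subsequent step sits one going further in +y and one rise higher in +z, directly behind and above the previous step with no overlap.


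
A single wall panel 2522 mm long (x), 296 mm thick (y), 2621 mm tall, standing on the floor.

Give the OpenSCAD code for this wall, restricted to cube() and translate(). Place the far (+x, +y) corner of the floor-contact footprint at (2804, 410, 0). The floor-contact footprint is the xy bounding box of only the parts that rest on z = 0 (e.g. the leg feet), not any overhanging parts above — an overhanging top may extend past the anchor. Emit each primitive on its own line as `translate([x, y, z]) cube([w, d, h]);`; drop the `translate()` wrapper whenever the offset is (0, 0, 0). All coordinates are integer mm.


translate([282, 114, 0]) cube([2522, 296, 2621]);


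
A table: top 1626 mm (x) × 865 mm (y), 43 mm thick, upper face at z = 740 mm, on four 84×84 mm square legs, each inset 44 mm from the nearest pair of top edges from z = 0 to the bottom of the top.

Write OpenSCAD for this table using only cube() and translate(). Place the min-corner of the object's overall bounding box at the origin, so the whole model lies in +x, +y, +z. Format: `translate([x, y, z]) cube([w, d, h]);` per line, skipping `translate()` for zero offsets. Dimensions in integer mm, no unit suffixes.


// leg_h = 740 - 43 = 697
translate([0, 0, 697]) cube([1626, 865, 43]);
translate([44, 44, 0]) cube([84, 84, 697]);
translate([1498, 44, 0]) cube([84, 84, 697]);
translate([44, 737, 0]) cube([84, 84, 697]);
translate([1498, 737, 0]) cube([84, 84, 697]);


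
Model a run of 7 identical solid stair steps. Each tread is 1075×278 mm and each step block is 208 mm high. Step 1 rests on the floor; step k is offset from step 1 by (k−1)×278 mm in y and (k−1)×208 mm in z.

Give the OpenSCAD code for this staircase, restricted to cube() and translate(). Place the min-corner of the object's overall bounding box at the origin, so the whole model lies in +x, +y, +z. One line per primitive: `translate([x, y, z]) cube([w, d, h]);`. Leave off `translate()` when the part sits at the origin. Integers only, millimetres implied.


cube([1075, 278, 208]);
translate([0, 278, 208]) cube([1075, 278, 208]);
translate([0, 556, 416]) cube([1075, 278, 208]);
translate([0, 834, 624]) cube([1075, 278, 208]);
translate([0, 1112, 832]) cube([1075, 278, 208]);
translate([0, 1390, 1040]) cube([1075, 278, 208]);
translate([0, 1668, 1248]) cube([1075, 278, 208]);


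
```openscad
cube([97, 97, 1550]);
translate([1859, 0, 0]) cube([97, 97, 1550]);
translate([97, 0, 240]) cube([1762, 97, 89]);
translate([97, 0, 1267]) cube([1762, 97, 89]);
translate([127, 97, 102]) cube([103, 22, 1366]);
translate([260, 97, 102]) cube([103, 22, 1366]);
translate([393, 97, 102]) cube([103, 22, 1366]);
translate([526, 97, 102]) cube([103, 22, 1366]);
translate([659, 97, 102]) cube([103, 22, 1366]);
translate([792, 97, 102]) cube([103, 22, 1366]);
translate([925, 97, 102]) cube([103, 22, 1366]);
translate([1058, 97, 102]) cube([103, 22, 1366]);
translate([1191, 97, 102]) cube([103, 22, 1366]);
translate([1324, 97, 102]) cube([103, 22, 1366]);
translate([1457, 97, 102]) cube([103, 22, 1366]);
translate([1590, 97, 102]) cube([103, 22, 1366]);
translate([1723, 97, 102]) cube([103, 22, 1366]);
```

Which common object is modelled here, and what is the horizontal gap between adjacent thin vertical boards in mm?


A fence section. The picket gap is 30 mm.

Two posts, two rails, 13 pickets — a fence section. Span 1762 mm holds 13 pickets of 103 mm with 14 equal gaps: ⌊(1762 − 13·103) / 14⌋ = 30 mm.


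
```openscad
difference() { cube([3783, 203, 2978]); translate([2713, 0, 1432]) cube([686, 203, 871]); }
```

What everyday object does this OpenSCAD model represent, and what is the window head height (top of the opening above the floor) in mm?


A wall with a window opening. The window head height is 2303 mm.

A wall with a rectangular opening subtracted — a window. Sill at z = 1432, opening 871 mm tall, so the head is at 1432 + 871 = 2303 mm.


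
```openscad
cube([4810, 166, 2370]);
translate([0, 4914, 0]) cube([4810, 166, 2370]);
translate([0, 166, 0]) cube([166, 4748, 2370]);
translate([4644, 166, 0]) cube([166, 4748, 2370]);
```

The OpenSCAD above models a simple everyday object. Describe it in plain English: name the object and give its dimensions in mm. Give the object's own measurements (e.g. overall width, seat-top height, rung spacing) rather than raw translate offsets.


The wall frame of a small rectangular building: four walls, each 2370 mm tall and 166 mm thick, enclosing a footprint 4810 mm (x) by 5080 mm (y) outside-to-outside, with no floor or roof. The front and back walls (the −y and +y sides) span the full width; the two side walls fit between them.


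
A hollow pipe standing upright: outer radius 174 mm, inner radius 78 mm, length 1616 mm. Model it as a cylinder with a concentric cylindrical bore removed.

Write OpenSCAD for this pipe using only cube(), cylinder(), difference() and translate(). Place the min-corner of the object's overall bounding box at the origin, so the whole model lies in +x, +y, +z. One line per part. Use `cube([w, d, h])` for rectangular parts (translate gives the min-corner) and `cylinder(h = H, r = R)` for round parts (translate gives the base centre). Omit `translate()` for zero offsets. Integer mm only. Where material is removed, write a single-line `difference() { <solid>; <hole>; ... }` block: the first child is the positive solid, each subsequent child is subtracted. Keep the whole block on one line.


difference() { translate([174, 174, 0]) cylinder(h = 1616, r = 174); translate([174, 174, 0]) cylinder(h = 1616, r = 78); }


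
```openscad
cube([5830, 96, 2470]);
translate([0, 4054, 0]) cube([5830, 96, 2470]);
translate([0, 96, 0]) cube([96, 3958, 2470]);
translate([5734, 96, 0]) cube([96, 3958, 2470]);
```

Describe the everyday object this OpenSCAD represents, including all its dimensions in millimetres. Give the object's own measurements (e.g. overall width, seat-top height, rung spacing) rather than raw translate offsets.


The wall frame of a small rectangular building: four walls, each 2470 mm tall and 96 mm thick, enclosing a footprint 5830 mm (x) by 4150 mm (y) outside-to-outside, with no floor or roof. The front and back walls (the −y and +y sides) span the full width; the two side walls fit between them.


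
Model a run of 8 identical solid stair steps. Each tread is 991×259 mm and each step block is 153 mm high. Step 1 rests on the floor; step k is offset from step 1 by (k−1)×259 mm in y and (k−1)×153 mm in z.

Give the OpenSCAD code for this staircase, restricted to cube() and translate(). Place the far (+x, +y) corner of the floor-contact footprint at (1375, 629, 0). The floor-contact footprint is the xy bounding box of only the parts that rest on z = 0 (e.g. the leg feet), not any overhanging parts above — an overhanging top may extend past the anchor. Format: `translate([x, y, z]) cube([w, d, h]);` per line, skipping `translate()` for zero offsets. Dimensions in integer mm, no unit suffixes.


translate([384, 370, 0]) cube([991, 259, 153]);
translate([384, 629, 153]) cube([991, 259, 153]);
translate([384, 888, 306]) cube([991, 259, 153]);
translate([384, 1147, 459]) cube([991, 259, 153]);
translate([384, 1406, 612]) cube([991, 259, 153]);
translate([384, 1665, 765]) cube([991, 259, 153]);
translate([384, 1924, 918]) cube([991, 259, 153]);
translate([384, 2183, 1071]) cube([991, 259, 153]);


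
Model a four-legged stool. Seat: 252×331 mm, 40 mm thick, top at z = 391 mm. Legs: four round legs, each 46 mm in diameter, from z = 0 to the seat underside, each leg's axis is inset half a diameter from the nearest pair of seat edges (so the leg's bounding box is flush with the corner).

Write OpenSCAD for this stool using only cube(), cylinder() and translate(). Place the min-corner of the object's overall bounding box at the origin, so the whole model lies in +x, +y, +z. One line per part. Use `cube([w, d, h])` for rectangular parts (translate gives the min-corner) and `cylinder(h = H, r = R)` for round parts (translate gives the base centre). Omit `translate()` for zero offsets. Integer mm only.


// leg_h = 391 - 40 = 351
translate([0, 0, 351]) cube([252, 331, 40]);
translate([23, 23, 0]) cylinder(h = 351, r = 23);
translate([229, 23, 0]) cylinder(h = 351, r = 23);
translate([23, 308, 0]) cylinder(h = 351, r = 23);
translate([229, 308, 0]) cylinder(h = 351, r = 23);


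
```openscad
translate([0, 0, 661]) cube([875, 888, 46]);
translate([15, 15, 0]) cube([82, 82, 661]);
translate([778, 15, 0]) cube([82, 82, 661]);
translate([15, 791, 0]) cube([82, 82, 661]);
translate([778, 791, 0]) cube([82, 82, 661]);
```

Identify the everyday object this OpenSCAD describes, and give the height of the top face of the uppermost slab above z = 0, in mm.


A table. The table height is 707 mm.

A 875×888×46 slab sits at z = 661 on four 82 mm square posts — a table. The top surface is at 661 + 46 = 707 mm.


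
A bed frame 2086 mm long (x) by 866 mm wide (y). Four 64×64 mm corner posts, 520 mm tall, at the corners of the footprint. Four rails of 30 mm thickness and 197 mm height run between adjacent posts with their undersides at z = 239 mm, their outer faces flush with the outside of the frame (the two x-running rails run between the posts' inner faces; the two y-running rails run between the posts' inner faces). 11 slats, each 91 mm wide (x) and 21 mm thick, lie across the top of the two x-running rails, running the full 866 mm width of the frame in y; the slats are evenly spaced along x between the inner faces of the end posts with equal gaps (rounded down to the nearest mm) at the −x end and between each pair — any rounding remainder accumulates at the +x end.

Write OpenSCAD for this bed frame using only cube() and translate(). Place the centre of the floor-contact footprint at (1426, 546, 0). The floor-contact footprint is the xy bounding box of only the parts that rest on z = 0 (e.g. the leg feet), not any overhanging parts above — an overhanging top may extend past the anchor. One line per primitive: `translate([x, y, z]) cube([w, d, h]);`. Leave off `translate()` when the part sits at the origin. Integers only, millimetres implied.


translate([383, 113, 0]) cube([64, 64, 520]);
translate([383, 915, 0]) cube([64, 64, 520]);
translate([2405, 113, 0]) cube([64, 64, 520]);
translate([2405, 915, 0]) cube([64, 64, 520]);
translate([447, 113, 239]) cube([1958, 30, 197]);
translate([447, 949, 239]) cube([1958, 30, 197]);
translate([383, 177, 239]) cube([30, 738, 197]);
translate([2439, 177, 239]) cube([30, 738, 197]);
translate([526, 113, 436]) cube([91, 866, 21]);
translate([696, 113, 436]) cube([91, 866, 21]);
translate([866, 113, 436]) cube([91, 866, 21]);
translate([1036, 113, 436]) cube([91, 866, 21]);
translate([1206, 113, 436]) cube([91, 866, 21]);
translate([1376, 113, 436]) cube([91, 866, 21]);
translate([1546, 113, 436]) cube([91, 866, 21]);
translate([1716, 113, 436]) cube([91, 866, 21]);
translate([1886, 113, 436]) cube([91, 866, 21]);
translate([2056, 113, 436]) cube([91, 866, 21]);
translate([2226, 113, 436]) cube([91, 866, 21]);


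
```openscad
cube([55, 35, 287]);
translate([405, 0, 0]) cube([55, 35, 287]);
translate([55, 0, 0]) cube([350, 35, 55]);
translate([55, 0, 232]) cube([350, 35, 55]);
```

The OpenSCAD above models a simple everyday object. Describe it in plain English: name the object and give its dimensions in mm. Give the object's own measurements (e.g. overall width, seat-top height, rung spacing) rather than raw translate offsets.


A rectangular picture frame lying in the x–z plane (depth along y). The opening is 350 mm wide (x) by 177 mm tall (z), surrounded by a border 55 mm wide on all four sides. The frame is 35 mm deep and is made of two full-height vertical stiles with two horizontal rails fitted between them.


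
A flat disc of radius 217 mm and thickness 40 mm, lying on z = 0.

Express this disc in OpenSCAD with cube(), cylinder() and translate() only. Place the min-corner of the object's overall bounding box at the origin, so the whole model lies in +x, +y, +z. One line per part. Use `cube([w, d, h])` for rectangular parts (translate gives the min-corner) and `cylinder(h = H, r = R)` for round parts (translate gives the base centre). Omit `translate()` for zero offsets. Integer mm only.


translate([217, 217, 0]) cylinder(h = 40, r = 217);


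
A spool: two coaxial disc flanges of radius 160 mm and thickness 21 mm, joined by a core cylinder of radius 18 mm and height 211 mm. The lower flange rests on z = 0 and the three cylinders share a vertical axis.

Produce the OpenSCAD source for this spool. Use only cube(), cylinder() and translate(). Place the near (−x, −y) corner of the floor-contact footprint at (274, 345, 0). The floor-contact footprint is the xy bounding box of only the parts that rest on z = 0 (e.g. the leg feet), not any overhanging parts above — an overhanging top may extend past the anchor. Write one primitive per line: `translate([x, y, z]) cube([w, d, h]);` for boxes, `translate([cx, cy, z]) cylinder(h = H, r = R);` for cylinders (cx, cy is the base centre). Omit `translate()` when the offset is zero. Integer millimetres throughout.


translate([434, 505, 0]) cylinder(h = 21, r = 160);
translate([434, 505, 21]) cylinder(h = 211, r = 18);
translate([434, 505, 232]) cylinder(h = 21, r = 160);


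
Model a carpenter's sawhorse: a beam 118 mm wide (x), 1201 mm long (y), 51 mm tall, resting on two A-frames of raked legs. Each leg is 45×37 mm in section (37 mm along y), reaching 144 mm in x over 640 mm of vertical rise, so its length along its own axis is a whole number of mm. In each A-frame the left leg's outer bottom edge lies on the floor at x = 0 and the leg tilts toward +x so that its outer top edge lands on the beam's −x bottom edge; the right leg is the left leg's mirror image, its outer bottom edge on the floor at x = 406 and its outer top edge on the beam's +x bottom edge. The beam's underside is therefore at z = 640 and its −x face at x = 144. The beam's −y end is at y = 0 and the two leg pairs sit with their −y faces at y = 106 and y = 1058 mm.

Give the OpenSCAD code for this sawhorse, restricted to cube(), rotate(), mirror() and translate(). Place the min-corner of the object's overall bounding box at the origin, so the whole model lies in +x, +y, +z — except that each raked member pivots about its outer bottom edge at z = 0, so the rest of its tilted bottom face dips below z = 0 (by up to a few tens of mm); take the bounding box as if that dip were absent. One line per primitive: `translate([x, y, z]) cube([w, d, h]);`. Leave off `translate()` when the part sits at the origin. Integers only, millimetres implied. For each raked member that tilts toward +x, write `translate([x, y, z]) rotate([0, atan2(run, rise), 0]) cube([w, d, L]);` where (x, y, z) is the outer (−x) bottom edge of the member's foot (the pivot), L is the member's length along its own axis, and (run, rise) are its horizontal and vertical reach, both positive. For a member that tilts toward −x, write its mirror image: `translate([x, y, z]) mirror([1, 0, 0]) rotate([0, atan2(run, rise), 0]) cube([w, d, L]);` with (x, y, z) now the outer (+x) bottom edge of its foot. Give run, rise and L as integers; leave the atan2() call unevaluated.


translate([144, 0, 640]) cube([118, 1201, 51]);
translate([0, 106, 0]) rotate([0, atan2(144, 640), 0]) cube([45, 37, 656]);
translate([406, 106, 0]) mirror([1, 0, 0]) rotate([0, atan2(144, 640), 0]) cube([45, 37, 656]);
translate([0, 1058, 0]) rotate([0, atan2(144, 640), 0]) cube([45, 37, 656]);
translate([406, 1058, 0]) mirror([1, 0, 0]) rotate([0, atan2(144, 640), 0]) cube([45, 37, 656]);


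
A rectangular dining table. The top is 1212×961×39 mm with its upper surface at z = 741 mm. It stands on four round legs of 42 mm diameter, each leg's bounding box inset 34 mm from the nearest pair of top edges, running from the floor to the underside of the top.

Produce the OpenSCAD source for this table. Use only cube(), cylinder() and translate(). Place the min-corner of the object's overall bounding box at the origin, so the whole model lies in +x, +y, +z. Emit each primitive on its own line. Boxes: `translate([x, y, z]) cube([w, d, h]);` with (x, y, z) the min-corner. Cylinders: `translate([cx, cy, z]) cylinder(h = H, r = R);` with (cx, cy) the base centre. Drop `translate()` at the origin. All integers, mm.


translate([0, 0, 702]) cube([1212, 961, 39]);
translate([55, 55, 0]) cylinder(h = 702, r = 21);
translate([1157, 55, 0]) cylinder(h = 702, r = 21);
translate([55, 906, 0]) cylinder(h = 702, r = 21);
translate([1157, 906, 0]) cylinder(h = 702, r = 21);


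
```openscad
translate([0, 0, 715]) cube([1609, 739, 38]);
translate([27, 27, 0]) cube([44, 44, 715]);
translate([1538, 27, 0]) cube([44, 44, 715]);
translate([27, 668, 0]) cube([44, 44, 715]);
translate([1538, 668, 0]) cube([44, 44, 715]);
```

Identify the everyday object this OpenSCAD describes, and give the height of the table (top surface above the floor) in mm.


A table. The table height is 753 mm.

A 1609×739×38 slab sits at z = 715 on four 44 mm square posts — a table. The top surface is at 715 + 38 = 753 mm.


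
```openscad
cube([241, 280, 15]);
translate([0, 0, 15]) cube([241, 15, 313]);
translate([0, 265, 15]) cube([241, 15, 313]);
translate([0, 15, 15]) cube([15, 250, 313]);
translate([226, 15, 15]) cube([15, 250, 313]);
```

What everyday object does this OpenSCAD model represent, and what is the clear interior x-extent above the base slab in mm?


An open box. The internal width is 211 mm.

A 241×280 base slab with four walls standing on it — an open box. The base is 241 mm wide and the walls are 15 mm thick, so the internal width is 241 − 2 × 15 = 211 mm.


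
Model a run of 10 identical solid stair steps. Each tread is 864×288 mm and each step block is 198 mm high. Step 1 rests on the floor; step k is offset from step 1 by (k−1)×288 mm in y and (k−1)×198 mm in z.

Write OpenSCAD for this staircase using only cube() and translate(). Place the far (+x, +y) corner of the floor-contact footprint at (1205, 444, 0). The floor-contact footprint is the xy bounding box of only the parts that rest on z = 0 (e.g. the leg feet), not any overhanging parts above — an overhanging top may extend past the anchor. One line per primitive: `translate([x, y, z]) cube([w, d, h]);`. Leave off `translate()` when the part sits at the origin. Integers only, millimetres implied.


translate([341, 156, 0]) cube([864, 288, 198]);
translate([341, 444, 198]) cube([864, 288, 198]);
translate([341, 732, 396]) cube([864, 288, 198]);
translate([341, 1020, 594]) cube([864, 288, 198]);
translate([341, 1308, 792]) cube([864, 288, 198]);
translate([341, 1596, 990]) cube([864, 288, 198]);
translate([341, 1884, 1188]) cube([864, 288, 198]);
translate([341, 2172, 1386]) cube([864, 288, 198]);
translate([341, 2460, 1584]) cube([864, 288, 198]);
translate([341, 2748, 1782]) cube([864, 288, 198]);


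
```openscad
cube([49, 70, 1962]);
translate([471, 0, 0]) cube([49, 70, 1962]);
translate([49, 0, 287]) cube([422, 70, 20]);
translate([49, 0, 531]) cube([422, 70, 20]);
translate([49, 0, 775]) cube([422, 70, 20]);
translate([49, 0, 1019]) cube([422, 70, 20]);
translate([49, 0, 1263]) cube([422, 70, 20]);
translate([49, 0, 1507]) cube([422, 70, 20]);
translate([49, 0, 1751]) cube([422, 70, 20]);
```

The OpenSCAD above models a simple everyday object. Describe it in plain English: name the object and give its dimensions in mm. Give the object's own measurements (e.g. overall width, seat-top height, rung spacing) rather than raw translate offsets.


A straight ladder. Two 49×70 mm vertical rails, 1962 mm tall, stand 520 mm apart (outside-to-outside) with their front faces coplanar on the −y side. 7 rungs, each 70 mm deep and 20 mm tall, span between the inner faces of the rails, front faces flush with the rails. The lowest rung's underside is at z = 287 mm and rungs are spaced 244 mm apart (underside to underside).


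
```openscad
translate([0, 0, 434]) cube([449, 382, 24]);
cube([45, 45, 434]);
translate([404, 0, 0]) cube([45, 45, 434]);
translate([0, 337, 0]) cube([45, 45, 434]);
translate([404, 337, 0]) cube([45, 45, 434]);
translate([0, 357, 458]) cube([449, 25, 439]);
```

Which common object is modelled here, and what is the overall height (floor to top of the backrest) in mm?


A chair. The overall height is 897 mm.

A slab on four corner posts with a tall panel at the back — a chair. The seat slab sits at z = 434 with thickness 24, and the 439 mm backrest starts at the seat top, so the overall height is 434 + 24 + 439 = 897 mm.


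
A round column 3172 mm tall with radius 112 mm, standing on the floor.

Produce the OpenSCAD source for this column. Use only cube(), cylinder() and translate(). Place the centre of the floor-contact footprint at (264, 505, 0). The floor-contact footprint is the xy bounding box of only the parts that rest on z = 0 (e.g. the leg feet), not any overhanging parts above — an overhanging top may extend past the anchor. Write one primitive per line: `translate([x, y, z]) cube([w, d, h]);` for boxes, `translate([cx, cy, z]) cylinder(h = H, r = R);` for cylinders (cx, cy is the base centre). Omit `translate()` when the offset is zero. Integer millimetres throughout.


translate([264, 505, 0]) cylinder(h = 3172, r = 112);


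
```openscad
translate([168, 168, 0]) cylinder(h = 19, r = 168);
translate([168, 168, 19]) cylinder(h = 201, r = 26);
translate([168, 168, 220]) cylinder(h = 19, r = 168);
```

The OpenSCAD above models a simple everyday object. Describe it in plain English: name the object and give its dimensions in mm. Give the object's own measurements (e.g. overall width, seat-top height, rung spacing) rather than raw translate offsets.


A spool: two coaxial disc flanges of radius 168 mm and thickness 19 mm, joined by a core cylinder of radius 26 mm and height 201 mm. The lower flange rests on z = 0 and the three cylinders share a vertical axis.


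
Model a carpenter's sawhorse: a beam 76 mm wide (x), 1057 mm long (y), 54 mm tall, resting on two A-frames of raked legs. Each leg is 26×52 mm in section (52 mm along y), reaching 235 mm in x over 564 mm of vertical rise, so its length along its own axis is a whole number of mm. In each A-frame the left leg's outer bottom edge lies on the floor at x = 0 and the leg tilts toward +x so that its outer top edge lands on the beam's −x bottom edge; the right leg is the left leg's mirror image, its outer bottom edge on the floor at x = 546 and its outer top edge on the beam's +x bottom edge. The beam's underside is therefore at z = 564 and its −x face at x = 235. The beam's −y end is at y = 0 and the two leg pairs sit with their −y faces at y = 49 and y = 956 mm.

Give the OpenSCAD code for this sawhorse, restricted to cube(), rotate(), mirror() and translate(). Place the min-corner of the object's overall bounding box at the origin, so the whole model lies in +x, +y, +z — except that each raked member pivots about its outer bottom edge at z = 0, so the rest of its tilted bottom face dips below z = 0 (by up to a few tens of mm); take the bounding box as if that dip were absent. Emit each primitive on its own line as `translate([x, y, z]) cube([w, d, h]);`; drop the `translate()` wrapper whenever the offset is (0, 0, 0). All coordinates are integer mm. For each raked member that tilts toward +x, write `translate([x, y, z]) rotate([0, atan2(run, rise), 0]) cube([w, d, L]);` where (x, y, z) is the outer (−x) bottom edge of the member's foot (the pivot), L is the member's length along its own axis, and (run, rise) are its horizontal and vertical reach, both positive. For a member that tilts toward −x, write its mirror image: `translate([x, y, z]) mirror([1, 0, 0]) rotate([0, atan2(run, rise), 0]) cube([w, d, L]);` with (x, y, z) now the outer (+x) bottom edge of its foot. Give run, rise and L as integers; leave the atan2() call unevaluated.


translate([235, 0, 564]) cube([76, 1057, 54]);
translate([0, 49, 0]) rotate([0, atan2(235, 564), 0]) cube([26, 52, 611]);
translate([546, 49, 0]) mirror([1, 0, 0]) rotate([0, atan2(235, 564), 0]) cube([26, 52, 611]);
translate([0, 956, 0]) rotate([0, atan2(235, 564), 0]) cube([26, 52, 611]);
translate([546, 956, 0]) mirror([1, 0, 0]) rotate([0, atan2(235, 564), 0]) cube([26, 52, 611]);


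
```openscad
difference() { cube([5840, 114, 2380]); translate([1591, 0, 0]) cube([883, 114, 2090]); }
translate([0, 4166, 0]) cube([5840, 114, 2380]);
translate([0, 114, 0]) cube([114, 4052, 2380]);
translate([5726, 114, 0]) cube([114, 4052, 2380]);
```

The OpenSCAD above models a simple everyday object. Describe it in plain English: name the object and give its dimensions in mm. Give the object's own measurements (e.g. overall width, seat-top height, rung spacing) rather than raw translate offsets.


A single room: four walls, each 2380 mm tall and 114 mm thick, enclosing an outside footprint 5840×4280 mm (x × y), no floor or roof. The front and back walls (−y and +y sides) run the full x-width; the side walls fit between their inner faces. A door opening 883 mm wide and 2090 mm tall is cut through the front wall from the floor up, its −x edge 1591 mm from the wall's −x end.


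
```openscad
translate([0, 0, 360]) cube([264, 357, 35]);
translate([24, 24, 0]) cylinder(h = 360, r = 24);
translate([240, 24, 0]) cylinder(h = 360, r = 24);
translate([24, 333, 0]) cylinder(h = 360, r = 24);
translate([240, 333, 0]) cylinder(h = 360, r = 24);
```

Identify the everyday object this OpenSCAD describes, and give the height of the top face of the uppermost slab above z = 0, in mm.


A stool. The seat height is 395 mm.

A 264×357×35 slab at z = 360 on four corner cylinders — a stool. The seat top is 360 + 35 = 395 mm.


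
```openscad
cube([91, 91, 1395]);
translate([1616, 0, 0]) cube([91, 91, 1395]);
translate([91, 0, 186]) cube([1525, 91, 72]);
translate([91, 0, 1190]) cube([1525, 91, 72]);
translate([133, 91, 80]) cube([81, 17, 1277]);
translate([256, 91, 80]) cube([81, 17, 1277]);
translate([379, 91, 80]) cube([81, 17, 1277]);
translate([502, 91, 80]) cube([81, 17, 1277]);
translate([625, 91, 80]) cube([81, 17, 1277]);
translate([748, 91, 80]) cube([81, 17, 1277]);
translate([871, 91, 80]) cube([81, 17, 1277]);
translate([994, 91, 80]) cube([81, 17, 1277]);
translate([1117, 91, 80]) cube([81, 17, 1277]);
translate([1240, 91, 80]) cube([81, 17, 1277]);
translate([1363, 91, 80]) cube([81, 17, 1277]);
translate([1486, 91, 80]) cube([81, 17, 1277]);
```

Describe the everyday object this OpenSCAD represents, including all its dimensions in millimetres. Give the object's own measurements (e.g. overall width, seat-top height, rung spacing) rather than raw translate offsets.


A fence section. Two 91×91 mm posts, 1395 mm tall, stand on the floor with a clear span of 1525 mm between their inner faces. Two horizontal rails of 91×72 mm section span the gap between the posts with their undersides at z = 186 mm and z = 1190 mm, flush with the posts' −y face. 12 pickets, each 81 mm wide, 17 mm thick and 1277 mm tall, are fixed to the +y face of the rails with their bottoms at z = 80 mm, spaced across the span with a 42 mm gap after the −x post and between neighbouring pickets, with 49 mm left before the +x post.


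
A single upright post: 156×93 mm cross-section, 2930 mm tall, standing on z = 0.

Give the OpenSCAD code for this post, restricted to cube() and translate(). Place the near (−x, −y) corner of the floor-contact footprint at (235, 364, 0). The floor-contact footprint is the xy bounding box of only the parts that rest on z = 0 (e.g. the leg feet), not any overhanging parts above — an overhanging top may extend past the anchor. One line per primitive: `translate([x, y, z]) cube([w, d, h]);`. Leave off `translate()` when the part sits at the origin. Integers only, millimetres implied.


translate([235, 364, 0]) cube([156, 93, 2930]);


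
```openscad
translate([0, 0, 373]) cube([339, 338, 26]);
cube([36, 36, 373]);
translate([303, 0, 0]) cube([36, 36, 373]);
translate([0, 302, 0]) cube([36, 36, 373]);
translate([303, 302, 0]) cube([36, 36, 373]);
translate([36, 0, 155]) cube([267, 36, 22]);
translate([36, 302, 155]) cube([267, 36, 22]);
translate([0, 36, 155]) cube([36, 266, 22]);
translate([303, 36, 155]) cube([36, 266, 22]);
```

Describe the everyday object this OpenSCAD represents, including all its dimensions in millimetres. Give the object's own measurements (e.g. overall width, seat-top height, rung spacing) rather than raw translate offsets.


A four-legged stool. The seat is a 339×338×26 mm slab whose top surface is at z = 399 mm; four square legs, each 36×36 mm in cross-section, run from the floor (z = 0) to the underside of the seat, each flush with a corner of the seat. Four stretchers, 36 mm wide and 22 mm tall, connect adjacent legs with their undersides at z = 155 mm, each running between the inner faces of the legs it joins and aligned with the legs' outer faces on the other axis.


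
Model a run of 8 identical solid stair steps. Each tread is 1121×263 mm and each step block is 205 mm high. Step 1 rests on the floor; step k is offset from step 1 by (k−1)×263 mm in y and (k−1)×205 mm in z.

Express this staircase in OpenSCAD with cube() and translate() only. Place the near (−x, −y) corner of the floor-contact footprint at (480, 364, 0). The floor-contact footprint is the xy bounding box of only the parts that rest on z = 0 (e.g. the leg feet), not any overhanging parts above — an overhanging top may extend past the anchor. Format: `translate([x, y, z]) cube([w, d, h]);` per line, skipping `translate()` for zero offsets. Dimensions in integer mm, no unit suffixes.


translate([480, 364, 0]) cube([1121, 263, 205]);
translate([480, 627, 205]) cube([1121, 263, 205]);
translate([480, 890, 410]) cube([1121, 263, 205]);
translate([480, 1153, 615]) cube([1121, 263, 205]);
translate([480, 1416, 820]) cube([1121, 263, 205]);
translate([480, 1679, 1025]) cube([1121, 263, 205]);
translate([480, 1942, 1230]) cube([1121, 263, 205]);
translate([480, 2205, 1435]) cube([1121, 263, 205]);


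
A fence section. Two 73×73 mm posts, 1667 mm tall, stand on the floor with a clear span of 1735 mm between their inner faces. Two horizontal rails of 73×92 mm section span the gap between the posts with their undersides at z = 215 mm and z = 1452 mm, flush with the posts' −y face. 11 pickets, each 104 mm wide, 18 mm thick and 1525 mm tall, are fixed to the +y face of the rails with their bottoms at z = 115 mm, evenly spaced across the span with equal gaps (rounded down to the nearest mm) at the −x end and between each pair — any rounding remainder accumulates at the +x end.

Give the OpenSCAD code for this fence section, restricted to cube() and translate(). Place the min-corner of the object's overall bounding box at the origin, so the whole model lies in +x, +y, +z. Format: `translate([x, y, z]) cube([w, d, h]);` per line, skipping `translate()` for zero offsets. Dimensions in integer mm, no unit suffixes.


cube([73, 73, 1667]);
translate([1808, 0, 0]) cube([73, 73, 1667]);
translate([73, 0, 215]) cube([1735, 73, 92]);
translate([73, 0, 1452]) cube([1735, 73, 92]);
translate([122, 73, 115]) cube([104, 18, 1525]);
translate([275, 73, 115]) cube([104, 18, 1525]);
translate([428, 73, 115]) cube([104, 18, 1525]);
translate([581, 73, 115]) cube([104, 18, 1525]);
translate([734, 73, 115]) cube([104, 18, 1525]);
translate([887, 73, 115]) cube([104, 18, 1525]);
translate([1040, 73, 115]) cube([104, 18, 1525]);
translate([1193, 73, 115]) cube([104, 18, 1525]);
translate([1346, 73, 115]) cube([104, 18, 1525]);
translate([1499, 73, 115]) cube([104, 18, 1525]);
translate([1652, 73, 115]) cube([104, 18, 1525]);


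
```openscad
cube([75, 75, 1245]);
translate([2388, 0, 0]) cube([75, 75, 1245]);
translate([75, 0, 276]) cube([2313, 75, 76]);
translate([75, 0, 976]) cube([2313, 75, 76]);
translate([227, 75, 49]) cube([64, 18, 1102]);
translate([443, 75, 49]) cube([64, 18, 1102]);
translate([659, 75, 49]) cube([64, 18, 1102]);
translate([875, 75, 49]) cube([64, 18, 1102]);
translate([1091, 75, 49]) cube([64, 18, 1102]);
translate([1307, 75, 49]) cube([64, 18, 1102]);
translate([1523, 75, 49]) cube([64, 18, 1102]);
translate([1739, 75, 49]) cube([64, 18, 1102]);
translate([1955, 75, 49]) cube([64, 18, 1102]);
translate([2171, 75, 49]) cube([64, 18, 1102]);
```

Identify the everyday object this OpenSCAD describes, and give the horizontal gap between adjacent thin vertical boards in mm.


A fence section. The picket gap is 152 mm.

Two posts, two rails, 10 pickets — a fence section. Span 2313 mm holds 10 pickets of 64 mm with 11 equal gaps: ⌊(2313 − 10·64) / 11⌋ = 152 mm.


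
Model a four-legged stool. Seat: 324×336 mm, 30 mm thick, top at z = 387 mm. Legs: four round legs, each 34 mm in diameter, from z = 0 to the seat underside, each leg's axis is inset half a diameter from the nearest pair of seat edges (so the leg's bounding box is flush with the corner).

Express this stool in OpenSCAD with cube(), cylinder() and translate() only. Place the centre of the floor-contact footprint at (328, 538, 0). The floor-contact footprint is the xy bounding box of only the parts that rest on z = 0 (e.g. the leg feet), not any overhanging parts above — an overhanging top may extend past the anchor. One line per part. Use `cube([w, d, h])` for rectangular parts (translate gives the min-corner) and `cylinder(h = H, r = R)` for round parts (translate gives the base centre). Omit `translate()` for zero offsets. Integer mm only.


// leg_h = 387 - 30 = 357
translate([166, 370, 357]) cube([324, 336, 30]);
translate([183, 387, 0]) cylinder(h = 357, r = 17);
translate([473, 387, 0]) cylinder(h = 357, r = 17);
translate([183, 689, 0]) cylinder(h = 357, r = 17);
translate([473, 689, 0]) cylinder(h = 357, r = 17);


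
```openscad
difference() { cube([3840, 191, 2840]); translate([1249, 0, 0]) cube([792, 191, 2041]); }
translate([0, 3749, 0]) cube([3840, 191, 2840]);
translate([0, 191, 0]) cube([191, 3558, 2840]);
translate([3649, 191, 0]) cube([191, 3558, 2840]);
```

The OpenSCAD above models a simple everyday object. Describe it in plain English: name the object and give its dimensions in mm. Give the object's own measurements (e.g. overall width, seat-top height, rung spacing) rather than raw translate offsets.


A single room: four walls, each 2840 mm tall and 191 mm thick, enclosing an outside footprint 3840×3940 mm (x × y), no floor or roof. The front and back walls (−y and +y sides) run the full x-width; the side walls fit between their inner faces. A door opening 792 mm wide and 2041 mm tall is cut through the front wall from the floor up, its −x edge 1249 mm from the wall's −x end.


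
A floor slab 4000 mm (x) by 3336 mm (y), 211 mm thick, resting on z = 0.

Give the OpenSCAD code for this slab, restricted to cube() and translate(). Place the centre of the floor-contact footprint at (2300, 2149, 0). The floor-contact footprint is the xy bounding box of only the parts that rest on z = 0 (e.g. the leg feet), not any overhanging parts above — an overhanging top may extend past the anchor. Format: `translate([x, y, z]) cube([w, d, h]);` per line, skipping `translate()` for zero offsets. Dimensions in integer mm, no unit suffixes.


translate([300, 481, 0]) cube([4000, 3336, 211]);


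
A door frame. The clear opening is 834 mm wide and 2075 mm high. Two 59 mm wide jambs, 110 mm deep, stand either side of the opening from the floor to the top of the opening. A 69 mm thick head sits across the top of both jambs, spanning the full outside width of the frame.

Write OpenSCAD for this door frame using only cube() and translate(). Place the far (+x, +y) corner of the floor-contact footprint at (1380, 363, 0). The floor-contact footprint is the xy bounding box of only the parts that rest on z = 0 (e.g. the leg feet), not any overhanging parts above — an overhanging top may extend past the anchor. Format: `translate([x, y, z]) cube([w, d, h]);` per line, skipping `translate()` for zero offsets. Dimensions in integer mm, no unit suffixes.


translate([428, 253, 0]) cube([59, 110, 2075]);
translate([1321, 253, 0]) cube([59, 110, 2075]);
translate([428, 253, 2075]) cube([952, 110, 69]);


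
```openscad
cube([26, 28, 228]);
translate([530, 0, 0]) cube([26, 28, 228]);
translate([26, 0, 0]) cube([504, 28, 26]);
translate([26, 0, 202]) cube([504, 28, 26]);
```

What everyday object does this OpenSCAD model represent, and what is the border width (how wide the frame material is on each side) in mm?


A picture frame. The border width is 26 mm.

Four thin pieces enclosing a rectangular opening — a picture frame. The two full-height stiles are 228 mm tall; the top rail sits at z = 202 and is 26 mm tall, so the border above the opening is 228 − 202 = 26 mm, matching the stile x-width.
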